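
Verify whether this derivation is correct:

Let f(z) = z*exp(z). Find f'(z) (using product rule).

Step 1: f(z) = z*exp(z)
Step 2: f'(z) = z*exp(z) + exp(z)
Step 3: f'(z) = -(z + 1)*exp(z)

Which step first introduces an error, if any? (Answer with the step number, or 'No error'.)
Step 3

Step 3 is incorrect due to a sign flip.
The step shows: -(z + 1)*exp(z)
The correct value should be: (z + 1)*exp(z)

Explanation: The sign of the whole expression was flipped: the term (z + 1)*exp(z) was incorrectly written as -(z + 1)*exp(z)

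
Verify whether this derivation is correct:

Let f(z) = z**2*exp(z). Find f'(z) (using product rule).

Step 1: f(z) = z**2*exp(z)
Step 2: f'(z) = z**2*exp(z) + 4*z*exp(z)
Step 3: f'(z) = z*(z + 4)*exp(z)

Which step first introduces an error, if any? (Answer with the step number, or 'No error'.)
Step 2

Step 2 is incorrect due to a wrong coefficient.
The step shows: z**2*exp(z) + 4*z*exp(z)
The correct value should be: z**2*exp(z) + 2*z*exp(z)

Explanation: The coefficient 2 was incorrectly written as 4: the term 2*z*exp(z) was incorrectly written as 4*z*exp(z)
The later steps are derived from this incorrect expression, so the error originates in Step 2.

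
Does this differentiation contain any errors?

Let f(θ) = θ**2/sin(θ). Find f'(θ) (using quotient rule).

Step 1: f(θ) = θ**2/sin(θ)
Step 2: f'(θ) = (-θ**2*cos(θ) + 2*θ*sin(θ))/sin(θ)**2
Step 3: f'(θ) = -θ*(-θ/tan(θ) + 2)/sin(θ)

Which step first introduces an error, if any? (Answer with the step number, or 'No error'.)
Step 3

Step 3 is incorrect due to a sign flip.
The step shows: -θ*(-θ/tan(θ) + 2)/sin(θ)
The correct value should be: θ*(-θ/tan(θ) + 2)/sin(θ)

Explanation: The sign of the whole expression was flipped: the term θ*(-θ/tan(θ) + 2)/sin(θ) was incorrectly written as -θ*(-θ/tan(θ) + 2)/sin(θ)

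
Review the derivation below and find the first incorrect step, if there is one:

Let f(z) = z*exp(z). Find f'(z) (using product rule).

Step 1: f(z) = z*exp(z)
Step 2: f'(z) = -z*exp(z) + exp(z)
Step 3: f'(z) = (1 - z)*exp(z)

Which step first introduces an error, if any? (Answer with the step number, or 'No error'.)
Step 2

Step 2 is incorrect due to a sign flip.
The step shows: -z*exp(z) + exp(z)
The correct value should be: z*exp(z) + exp(z)

Explanation: The sign of one term was flipped: the term z*exp(z) was incorrectly written as -z*exp(z)
The later steps are derived from this incorrect expression, so the error originates in Step 2.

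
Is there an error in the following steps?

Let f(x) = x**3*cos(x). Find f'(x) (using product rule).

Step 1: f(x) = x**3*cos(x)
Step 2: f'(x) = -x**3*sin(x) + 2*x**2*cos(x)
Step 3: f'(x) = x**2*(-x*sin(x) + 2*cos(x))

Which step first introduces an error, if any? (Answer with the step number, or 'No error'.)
Step 2

Step 2 is incorrect due to a wrong coefficient.
The step shows: -x**3*sin(x) + 2*x**2*cos(x)
The correct value should be: -x**3*sin(x) + 3*x**2*cos(x)

Explanation: The coefficient 3 was incorrectly written as 2: the term 3*x**2*cos(x) was incorrectly written as 2*x**2*cos(x)
The later steps are derived from this incorrect expression, so the error originates in Step 2.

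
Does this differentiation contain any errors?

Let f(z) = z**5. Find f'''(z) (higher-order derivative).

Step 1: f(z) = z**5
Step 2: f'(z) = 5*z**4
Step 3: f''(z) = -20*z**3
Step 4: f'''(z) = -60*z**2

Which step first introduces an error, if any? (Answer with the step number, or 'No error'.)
Step 3

Step 3 is incorrect due to a sign flip.
The step shows: -20*z**3
The correct value should be: 20*z**3

Explanation: The sign of the whole expression was flipped: the term 20*z**3 was incorrectly written as -20*z**3
The later steps are derived from this incorrect expression, so the error originates in Step 3.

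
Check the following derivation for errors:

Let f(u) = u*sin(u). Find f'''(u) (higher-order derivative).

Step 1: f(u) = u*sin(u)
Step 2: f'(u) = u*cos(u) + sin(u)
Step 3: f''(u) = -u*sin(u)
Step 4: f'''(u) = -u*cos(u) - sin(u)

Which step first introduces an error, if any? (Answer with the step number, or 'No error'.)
Step 3

Step 3 is incorrect due to a dropped term.
The step shows: -u*sin(u)
The correct value should be: -u*sin(u) + 2*cos(u)

Explanation: A term was dropped: the term 2*cos(u) was incorrectly omitted
The later steps are derived from this incorrect expression, so the error originates in Step 3.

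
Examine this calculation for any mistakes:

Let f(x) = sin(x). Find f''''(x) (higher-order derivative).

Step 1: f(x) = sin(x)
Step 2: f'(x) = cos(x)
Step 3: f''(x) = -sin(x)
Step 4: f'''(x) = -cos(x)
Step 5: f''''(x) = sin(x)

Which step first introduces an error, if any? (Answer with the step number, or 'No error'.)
No error

All steps in this derivation are correct.
The final answer f''''(x) = sin(x) is valid.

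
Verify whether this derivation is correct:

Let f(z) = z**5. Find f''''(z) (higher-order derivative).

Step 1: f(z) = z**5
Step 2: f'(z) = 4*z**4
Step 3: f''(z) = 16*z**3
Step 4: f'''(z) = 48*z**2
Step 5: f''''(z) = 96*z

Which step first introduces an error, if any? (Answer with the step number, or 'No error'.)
Step 2

Step 2 is incorrect due to a wrong coefficient.
The step shows: 4*z**4
The correct value should be: 5*z**4

Explanation: The coefficient 5 was incorrectly written as 4: the term 5*z**4 was incorrectly written as 4*z**4
The later steps are derived from this incorrect expression, so the error originates in Step 2.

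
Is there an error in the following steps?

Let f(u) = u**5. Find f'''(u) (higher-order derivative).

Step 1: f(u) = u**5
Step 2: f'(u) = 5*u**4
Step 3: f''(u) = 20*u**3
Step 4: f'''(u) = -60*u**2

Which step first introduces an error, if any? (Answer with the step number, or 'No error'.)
Step 4

Step 4 is incorrect due to a sign flip.
The step shows: -60*u**2
The correct value should be: 60*u**2

Explanation: The sign of the whole expression was flipped: the term 60*u**2 was incorrectly written as -60*u**2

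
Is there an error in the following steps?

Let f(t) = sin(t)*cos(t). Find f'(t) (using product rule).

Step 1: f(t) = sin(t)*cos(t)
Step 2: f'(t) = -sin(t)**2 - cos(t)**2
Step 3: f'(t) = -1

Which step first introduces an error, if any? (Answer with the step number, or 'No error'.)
Step 2

Step 2 is incorrect due to a sign flip.
The step shows: -sin(t)**2 - cos(t)**2
The correct value should be: -sin(t)**2 + cos(t)**2

Explanation: The sign of one term was flipped: the term cos(t)**2 was incorrectly written as -cos(t)**2
The later steps are derived from this incorrect expression, so the error originates in Step 2.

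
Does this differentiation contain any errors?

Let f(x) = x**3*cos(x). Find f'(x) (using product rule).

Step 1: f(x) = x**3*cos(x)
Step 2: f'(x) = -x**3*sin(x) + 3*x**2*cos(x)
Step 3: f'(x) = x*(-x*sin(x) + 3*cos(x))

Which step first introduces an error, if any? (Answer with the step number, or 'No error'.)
Step 3

Step 3 is incorrect due to a wrong exponent.
The step shows: x*(-x*sin(x) + 3*cos(x))
The correct value should be: x**2*(-x*sin(x) + 3*cos(x))

Explanation: The exponent 2 on x was incorrectly written as 1: the term x**2*(-x*sin(x) + 3*cos(x)) was incorrectly written as x*(-x*sin(x) + 3*cos(x))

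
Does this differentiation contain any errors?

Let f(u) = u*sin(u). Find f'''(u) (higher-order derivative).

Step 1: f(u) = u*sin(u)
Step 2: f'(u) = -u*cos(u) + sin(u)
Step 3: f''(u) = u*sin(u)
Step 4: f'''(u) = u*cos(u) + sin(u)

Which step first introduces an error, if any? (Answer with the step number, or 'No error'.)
Step 2

Step 2 is incorrect due to a sign flip.
The step shows: -u*cos(u) + sin(u)
The correct value should be: u*cos(u) + sin(u)

Explanation: The sign of one term was flipped: the term u*cos(u) was incorrectly written as -u*cos(u)
The later steps are derived from this incorrect expression, so the error originates in Step 2.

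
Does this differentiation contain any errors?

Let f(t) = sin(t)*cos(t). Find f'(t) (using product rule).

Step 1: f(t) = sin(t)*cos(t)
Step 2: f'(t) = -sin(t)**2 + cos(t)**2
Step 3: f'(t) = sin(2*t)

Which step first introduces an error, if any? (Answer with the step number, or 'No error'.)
Step 3

Step 3 is incorrect due to a wrong trig function.
The step shows: sin(2*t)
The correct value should be: cos(2*t)

Explanation: cos(2*t) was incorrectly written as sin(2*t): the term cos(2*t) was incorrectly written as sin(2*t)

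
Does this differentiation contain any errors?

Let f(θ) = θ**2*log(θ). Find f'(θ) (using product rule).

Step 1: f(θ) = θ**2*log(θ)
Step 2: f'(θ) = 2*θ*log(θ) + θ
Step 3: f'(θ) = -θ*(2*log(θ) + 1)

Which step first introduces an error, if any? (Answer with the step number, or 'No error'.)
Step 3

Step 3 is incorrect due to a sign flip.
The step shows: -θ*(2*log(θ) + 1)
The correct value should be: θ*(2*log(θ) + 1)

Explanation: The sign of the whole expression was flipped: the term θ*(2*log(θ) + 1) was incorrectly written as -θ*(2*log(θ) + 1)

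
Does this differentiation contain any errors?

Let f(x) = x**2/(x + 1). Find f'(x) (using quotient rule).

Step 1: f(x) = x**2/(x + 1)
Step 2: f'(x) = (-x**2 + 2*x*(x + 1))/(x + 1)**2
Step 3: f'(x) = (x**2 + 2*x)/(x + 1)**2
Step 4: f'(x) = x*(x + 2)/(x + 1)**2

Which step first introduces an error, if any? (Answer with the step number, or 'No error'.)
No error

All steps in this derivation are correct.
The final answer f'(x) = x*(x + 2)/(x + 1)**2 is valid.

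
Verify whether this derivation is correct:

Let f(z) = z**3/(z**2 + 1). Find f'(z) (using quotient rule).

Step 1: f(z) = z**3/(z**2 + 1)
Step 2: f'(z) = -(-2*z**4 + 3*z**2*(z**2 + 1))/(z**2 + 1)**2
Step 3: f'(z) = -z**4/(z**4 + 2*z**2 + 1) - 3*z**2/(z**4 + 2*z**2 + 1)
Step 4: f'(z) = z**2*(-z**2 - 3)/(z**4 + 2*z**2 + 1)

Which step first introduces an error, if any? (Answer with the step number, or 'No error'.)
Step 2

Step 2 is incorrect due to a sign flip.
The step shows: -(-2*z**4 + 3*z**2*(z**2 + 1))/(z**2 + 1)**2
The correct value should be: (-2*z**4 + 3*z**2*(z**2 + 1))/(z**2 + 1)**2

Explanation: The sign of the whole expression was flipped: the term (-2*z**4 + 3*z**2*(z**2 + 1))/(z**2 + 1)**2 was incorrectly written as -(-2*z**4 + 3*z**2*(z**2 + 1))/(z**2 + 1)**2
The later steps are derived from this incorrect expression, so the error originates in Step 2.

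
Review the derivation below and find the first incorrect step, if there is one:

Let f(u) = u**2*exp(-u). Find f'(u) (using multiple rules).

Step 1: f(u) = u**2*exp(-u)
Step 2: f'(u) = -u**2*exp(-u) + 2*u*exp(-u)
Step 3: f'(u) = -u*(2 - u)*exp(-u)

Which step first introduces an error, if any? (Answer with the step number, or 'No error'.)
Step 3

Step 3 is incorrect due to a sign flip.
The step shows: -u*(2 - u)*exp(-u)
The correct value should be: u*(2 - u)*exp(-u)

Explanation: The sign of the whole expression was flipped: the term u*(2 - u)*exp(-u) was incorrectly written as -u*(2 - u)*exp(-u)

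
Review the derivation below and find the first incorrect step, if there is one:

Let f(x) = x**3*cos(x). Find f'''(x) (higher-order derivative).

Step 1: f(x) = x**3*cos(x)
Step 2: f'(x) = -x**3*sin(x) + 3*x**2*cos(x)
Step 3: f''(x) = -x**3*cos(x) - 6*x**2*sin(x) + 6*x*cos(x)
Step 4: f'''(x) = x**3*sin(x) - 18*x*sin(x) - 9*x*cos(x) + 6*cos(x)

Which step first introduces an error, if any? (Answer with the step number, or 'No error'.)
Step 4

Step 4 is incorrect due to a wrong exponent.
The step shows: x**3*sin(x) - 18*x*sin(x) - 9*x*cos(x) + 6*cos(x)
The correct value should be: x**3*sin(x) - 9*x**2*cos(x) - 18*x*sin(x) + 6*cos(x)

Explanation: The exponent 2 on x was incorrectly written as 1: the term -9*x**2*cos(x) was incorrectly written as -9*x*cos(x)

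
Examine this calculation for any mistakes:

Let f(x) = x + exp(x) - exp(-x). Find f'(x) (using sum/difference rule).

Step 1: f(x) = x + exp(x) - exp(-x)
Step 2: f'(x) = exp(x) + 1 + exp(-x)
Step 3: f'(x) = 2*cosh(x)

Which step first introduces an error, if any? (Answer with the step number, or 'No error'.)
Step 3

Step 3 is incorrect due to a dropped term.
The step shows: 2*cosh(x)
The correct value should be: 2*cosh(x) + 1

Explanation: A term was dropped: the term 1 was incorrectly omitted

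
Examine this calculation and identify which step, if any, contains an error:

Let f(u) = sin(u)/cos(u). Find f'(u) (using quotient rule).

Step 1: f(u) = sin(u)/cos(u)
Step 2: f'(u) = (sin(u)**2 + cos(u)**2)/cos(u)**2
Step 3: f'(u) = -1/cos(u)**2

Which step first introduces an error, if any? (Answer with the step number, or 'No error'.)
Step 3

Step 3 is incorrect due to a sign flip.
The step shows: -1/cos(u)**2
The correct value should be: cos(u)**(-2)

Explanation: The sign of the whole expression was flipped: the term cos(u)**(-2) was incorrectly written as -1/cos(u)**2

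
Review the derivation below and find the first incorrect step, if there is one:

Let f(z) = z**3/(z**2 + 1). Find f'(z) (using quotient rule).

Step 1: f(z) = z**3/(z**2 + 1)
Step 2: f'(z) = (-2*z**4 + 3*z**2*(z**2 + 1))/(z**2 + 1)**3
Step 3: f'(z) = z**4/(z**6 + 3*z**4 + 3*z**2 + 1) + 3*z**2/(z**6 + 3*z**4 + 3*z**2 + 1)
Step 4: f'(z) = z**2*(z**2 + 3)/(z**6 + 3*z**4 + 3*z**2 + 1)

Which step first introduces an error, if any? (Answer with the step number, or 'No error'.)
Step 2

Step 2 is incorrect due to a wrong exponent.
The step shows: (-2*z**4 + 3*z**2*(z**2 + 1))/(z**2 + 1)**3
The correct value should be: (-2*z**4 + 3*z**2*(z**2 + 1))/(z**2 + 1)**2

Explanation: The exponent -2 on z**2 + 1 was incorrectly written as -3: the term (-2*z**4 + 3*z**2*(z**2 + 1))/(z**2 + 1)**2 was incorrectly written as (-2*z**4 + 3*z**2*(z**2 + 1))/(z**2 + 1)**3
The later steps are derived from this incorrect expression, so the error originates in Step 2.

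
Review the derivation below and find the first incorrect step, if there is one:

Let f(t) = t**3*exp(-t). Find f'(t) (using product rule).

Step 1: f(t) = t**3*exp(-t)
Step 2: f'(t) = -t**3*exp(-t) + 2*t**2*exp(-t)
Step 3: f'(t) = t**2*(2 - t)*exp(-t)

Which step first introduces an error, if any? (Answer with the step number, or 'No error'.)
Step 2

Step 2 is incorrect due to a wrong coefficient.
The step shows: -t**3*exp(-t) + 2*t**2*exp(-t)
The correct value should be: -t**3*exp(-t) + 3*t**2*exp(-t)

Explanation: The coefficient 3 was incorrectly written as 2: the term 3*t**2*exp(-t) was incorrectly written as 2*t**2*exp(-t)
The later steps are derived from this incorrect expression, so the error originates in Step 2.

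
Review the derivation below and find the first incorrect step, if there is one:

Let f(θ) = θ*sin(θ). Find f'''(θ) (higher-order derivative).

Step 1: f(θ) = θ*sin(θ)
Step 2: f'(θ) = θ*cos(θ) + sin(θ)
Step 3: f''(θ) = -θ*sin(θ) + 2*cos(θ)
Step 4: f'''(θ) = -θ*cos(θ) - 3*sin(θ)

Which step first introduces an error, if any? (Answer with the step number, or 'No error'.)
No error

All steps in this derivation are correct.
The final answer f'''(θ) = -θ*cos(θ) - 3*sin(θ) is valid.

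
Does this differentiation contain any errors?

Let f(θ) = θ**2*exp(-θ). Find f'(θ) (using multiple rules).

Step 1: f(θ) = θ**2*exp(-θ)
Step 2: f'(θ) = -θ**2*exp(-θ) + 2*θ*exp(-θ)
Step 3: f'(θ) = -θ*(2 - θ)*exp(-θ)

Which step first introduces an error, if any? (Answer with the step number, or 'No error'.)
Step 3

Step 3 is incorrect due to a sign flip.
The step shows: -θ*(2 - θ)*exp(-θ)
The correct value should be: θ*(2 - θ)*exp(-θ)

Explanation: The sign of the whole expression was flipped: the term θ*(2 - θ)*exp(-θ) was incorrectly written as -θ*(2 - θ)*exp(-θ)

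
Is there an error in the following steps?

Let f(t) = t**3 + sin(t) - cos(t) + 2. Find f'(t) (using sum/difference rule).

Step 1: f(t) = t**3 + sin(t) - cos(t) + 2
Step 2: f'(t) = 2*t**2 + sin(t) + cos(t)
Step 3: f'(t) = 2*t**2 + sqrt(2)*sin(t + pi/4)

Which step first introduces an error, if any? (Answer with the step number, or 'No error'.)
Step 2

Step 2 is incorrect due to a wrong coefficient.
The step shows: 2*t**2 + sin(t) + cos(t)
The correct value should be: 3*t**2 + sin(t) + cos(t)

Explanation: The coefficient 3 was incorrectly written as 2: the term 3*t**2 was incorrectly written as 2*t**2
The later steps are derived from this incorrect expression, so the error originates in Step 2.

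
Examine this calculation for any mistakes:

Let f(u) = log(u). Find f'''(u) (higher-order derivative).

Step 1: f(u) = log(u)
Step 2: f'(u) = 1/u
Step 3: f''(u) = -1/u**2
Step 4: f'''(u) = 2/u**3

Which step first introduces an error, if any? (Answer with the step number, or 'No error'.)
No error

All steps in this derivation are correct.
The final answer f'''(u) = 2/u**3 is valid.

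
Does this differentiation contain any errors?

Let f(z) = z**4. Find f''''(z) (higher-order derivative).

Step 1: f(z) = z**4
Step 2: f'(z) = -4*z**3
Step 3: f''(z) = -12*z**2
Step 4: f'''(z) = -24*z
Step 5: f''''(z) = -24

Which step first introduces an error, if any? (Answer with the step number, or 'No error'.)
Step 2

Step 2 is incorrect due to a sign flip.
The step shows: -4*z**3
The correct value should be: 4*z**3

Explanation: The sign of the whole expression was flipped: the term 4*z**3 was incorrectly written as -4*z**3
The later steps are derived from this incorrect expression, so the error originates in Step 2.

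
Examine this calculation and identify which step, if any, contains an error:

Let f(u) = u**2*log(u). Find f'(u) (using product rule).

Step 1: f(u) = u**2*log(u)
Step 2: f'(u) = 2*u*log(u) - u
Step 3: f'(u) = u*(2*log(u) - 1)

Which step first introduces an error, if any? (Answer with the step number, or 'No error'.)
Step 2

Step 2 is incorrect due to a sign flip.
The step shows: 2*u*log(u) - u
The correct value should be: 2*u*log(u) + u

Explanation: The sign of one term was flipped: the term u was incorrectly written as -u
The later steps are derived from this incorrect expression, so the error originates in Step 2.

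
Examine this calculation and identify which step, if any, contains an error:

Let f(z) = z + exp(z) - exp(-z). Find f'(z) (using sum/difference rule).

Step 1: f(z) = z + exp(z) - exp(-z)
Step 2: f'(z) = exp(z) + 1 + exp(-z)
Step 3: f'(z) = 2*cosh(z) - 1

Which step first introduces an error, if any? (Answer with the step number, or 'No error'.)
Step 3

Step 3 is incorrect due to a sign flip.
The step shows: 2*cosh(z) - 1
The correct value should be: 2*cosh(z) + 1

Explanation: The sign of one term was flipped: the term 1 was incorrectly written as -1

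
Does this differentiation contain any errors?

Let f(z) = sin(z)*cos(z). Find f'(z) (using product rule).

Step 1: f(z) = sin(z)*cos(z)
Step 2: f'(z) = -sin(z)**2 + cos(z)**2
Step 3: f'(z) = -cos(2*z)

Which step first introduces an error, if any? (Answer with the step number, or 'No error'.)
Step 3

Step 3 is incorrect due to a sign flip.
The step shows: -cos(2*z)
The correct value should be: cos(2*z)

Explanation: The sign of the whole expression was flipped: the term cos(2*z) was incorrectly written as -cos(2*z)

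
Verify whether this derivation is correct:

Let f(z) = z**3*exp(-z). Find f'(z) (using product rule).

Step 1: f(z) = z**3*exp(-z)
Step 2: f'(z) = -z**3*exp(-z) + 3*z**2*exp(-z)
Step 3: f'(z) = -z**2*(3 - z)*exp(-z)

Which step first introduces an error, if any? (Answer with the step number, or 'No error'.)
Step 3

Step 3 is incorrect due to a sign flip.
The step shows: -z**2*(3 - z)*exp(-z)
The correct value should be: z**2*(3 - z)*exp(-z)

Explanation: The sign of the whole expression was flipped: the term z**2*(3 - z)*exp(-z) was incorrectly written as -z**2*(3 - z)*exp(-z)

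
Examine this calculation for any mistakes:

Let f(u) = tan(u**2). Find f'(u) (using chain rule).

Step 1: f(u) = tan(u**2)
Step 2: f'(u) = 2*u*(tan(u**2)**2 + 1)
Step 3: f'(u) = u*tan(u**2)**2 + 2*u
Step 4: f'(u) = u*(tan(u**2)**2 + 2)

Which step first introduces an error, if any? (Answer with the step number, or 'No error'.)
Step 3

Step 3 is incorrect due to a wrong coefficient.
The step shows: u*tan(u**2)**2 + 2*u
The correct value should be: 2*u*tan(u**2)**2 + 2*u

Explanation: The coefficient 2 was incorrectly written as 1: the term 2*u*tan(u**2)**2 was incorrectly written as u*tan(u**2)**2
The later steps are derived from this incorrect expression, so the error originates in Step 3.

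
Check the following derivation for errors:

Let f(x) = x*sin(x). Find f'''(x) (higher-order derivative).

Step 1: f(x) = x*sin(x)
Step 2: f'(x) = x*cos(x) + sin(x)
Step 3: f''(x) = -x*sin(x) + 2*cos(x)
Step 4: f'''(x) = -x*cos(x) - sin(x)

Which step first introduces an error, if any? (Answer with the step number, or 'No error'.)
Step 4

Step 4 is incorrect due to a wrong coefficient.
The step shows: -x*cos(x) - sin(x)
The correct value should be: -x*cos(x) - 3*sin(x)

Explanation: The coefficient -3 was incorrectly written as -1: the term -3*sin(x) was incorrectly written as -sin(x)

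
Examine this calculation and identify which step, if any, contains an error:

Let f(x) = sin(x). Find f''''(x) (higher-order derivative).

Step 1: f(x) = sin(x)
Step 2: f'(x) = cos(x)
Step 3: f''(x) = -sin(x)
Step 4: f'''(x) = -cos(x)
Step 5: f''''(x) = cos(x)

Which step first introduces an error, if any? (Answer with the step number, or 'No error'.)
Step 5

Step 5 is incorrect due to a wrong trig function.
The step shows: cos(x)
The correct value should be: sin(x)

Explanation: sin(x) was incorrectly written as cos(x): the term sin(x) was incorrectly written as cos(x)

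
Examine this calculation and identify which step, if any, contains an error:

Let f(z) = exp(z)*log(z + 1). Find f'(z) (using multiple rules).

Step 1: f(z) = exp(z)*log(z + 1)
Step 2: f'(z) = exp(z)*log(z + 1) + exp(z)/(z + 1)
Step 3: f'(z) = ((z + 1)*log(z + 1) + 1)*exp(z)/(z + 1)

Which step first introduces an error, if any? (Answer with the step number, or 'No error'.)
No error

All steps in this derivation are correct.
The final answer f'(z) = ((z + 1)*log(z + 1) + 1)*exp(z)/(z + 1) is valid.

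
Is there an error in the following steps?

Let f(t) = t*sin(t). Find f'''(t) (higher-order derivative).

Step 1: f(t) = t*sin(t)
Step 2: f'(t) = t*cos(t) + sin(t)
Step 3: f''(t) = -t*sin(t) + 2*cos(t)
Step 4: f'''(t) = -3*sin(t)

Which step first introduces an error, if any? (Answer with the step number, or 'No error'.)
Step 4

Step 4 is incorrect due to a dropped term.
The step shows: -3*sin(t)
The correct value should be: -t*cos(t) - 3*sin(t)

Explanation: A term was dropped: the term -t*cos(t) was incorrectly omitted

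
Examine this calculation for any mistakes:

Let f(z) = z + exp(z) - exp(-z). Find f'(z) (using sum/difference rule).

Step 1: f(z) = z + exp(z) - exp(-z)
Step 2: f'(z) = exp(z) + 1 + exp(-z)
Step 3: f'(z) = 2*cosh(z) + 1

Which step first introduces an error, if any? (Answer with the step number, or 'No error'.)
No error

All steps in this derivation are correct.
The final answer f'(z) = 2*cosh(z) + 1 is valid.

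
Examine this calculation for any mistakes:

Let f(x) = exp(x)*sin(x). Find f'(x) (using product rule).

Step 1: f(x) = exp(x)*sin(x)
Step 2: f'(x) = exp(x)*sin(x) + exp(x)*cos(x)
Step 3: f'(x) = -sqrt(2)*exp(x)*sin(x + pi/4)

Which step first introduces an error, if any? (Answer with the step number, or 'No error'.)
Step 3

Step 3 is incorrect due to a sign flip.
The step shows: -sqrt(2)*exp(x)*sin(x + pi/4)
The correct value should be: sqrt(2)*exp(x)*sin(x + pi/4)

Explanation: The sign of the whole expression was flipped: the term sqrt(2)*exp(x)*sin(x + pi/4) was incorrectly written as -sqrt(2)*exp(x)*sin(x + pi/4)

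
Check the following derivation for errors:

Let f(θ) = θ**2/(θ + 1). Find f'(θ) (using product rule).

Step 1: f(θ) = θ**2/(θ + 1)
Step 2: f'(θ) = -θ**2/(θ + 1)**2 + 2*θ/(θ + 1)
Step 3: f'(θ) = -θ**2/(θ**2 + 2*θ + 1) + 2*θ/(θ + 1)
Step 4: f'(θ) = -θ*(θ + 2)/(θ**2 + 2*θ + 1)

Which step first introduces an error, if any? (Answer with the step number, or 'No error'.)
Step 4

Step 4 is incorrect due to a sign flip.
The step shows: -θ*(θ + 2)/(θ**2 + 2*θ + 1)
The correct value should be: θ*(θ + 2)/(θ**2 + 2*θ + 1)

Explanation: The sign of the whole expression was flipped: the term θ*(θ + 2)/(θ**2 + 2*θ + 1) was incorrectly written as -θ*(θ + 2)/(θ**2 + 2*θ + 1)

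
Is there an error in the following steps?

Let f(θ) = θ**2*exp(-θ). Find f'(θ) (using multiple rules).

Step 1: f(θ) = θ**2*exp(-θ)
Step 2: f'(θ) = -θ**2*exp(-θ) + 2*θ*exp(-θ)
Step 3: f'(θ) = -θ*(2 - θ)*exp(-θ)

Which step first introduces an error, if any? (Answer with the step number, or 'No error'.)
Step 3

Step 3 is incorrect due to a sign flip.
The step shows: -θ*(2 - θ)*exp(-θ)
The correct value should be: θ*(2 - θ)*exp(-θ)

Explanation: The sign of the whole expression was flipped: the term θ*(2 - θ)*exp(-θ) was incorrectly written as -θ*(2 - θ)*exp(-θ)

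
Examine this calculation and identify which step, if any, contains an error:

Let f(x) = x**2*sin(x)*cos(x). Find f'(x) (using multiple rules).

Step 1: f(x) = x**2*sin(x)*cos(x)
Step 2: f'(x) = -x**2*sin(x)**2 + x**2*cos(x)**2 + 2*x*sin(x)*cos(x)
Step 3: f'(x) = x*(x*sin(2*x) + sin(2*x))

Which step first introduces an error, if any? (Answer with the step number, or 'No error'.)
Step 3

Step 3 is incorrect due to a wrong trig function.
The step shows: x*(x*sin(2*x) + sin(2*x))
The correct value should be: x*(x*cos(2*x) + sin(2*x))

Explanation: cos(2*x) was incorrectly written as sin(2*x): the term x*(x*cos(2*x) + sin(2*x)) was incorrectly written as x*(x*sin(2*x) + sin(2*x))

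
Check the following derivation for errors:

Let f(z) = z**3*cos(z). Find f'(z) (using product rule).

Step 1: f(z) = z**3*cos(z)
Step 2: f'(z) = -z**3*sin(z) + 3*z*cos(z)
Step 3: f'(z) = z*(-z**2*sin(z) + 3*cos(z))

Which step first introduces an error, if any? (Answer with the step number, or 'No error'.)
Step 2

Step 2 is incorrect due to a wrong exponent.
The step shows: -z**3*sin(z) + 3*z*cos(z)
The correct value should be: -z**3*sin(z) + 3*z**2*cos(z)

Explanation: The exponent 2 on z was incorrectly written as 1: the term 3*z**2*cos(z) was incorrectly written as 3*z*cos(z)
The later steps are derived from this incorrect expression, so the error originates in Step 2.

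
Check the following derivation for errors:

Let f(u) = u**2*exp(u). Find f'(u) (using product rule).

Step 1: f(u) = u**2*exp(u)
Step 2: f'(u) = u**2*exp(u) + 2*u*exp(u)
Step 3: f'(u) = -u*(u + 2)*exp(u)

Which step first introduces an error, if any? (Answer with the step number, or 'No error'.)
Step 3

Step 3 is incorrect due to a sign flip.
The step shows: -u*(u + 2)*exp(u)
The correct value should be: u*(u + 2)*exp(u)

Explanation: The sign of the whole expression was flipped: the term u*(u + 2)*exp(u) was incorrectly written as -u*(u + 2)*exp(u)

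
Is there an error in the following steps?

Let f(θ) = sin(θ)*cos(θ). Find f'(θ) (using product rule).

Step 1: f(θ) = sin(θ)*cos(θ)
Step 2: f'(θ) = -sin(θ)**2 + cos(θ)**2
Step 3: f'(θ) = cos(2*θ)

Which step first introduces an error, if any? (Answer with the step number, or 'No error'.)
No error

All steps in this derivation are correct.
The final answer f'(θ) = cos(2*θ) is valid.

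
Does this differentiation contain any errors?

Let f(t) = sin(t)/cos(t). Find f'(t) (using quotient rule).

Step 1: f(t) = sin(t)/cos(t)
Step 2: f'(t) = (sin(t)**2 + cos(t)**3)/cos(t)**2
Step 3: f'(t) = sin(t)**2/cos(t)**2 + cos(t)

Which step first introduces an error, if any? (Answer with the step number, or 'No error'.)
Step 2

Step 2 is incorrect due to a wrong exponent.
The step shows: (sin(t)**2 + cos(t)**3)/cos(t)**2
The correct value should be: (sin(t)**2 + cos(t)**2)/cos(t)**2

Explanation: The exponent 2 on cos(t) was incorrectly written as 3: the term (sin(t)**2 + cos(t)**2)/cos(t)**2 was incorrectly written as (sin(t)**2 + cos(t)**3)/cos(t)**2
The later steps are derived from this incorrect expression, so the error originates in Step 2.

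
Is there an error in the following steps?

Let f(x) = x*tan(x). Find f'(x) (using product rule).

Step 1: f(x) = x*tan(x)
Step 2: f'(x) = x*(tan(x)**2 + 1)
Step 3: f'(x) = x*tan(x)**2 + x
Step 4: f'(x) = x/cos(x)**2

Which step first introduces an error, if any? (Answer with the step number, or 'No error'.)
Step 2

Step 2 is incorrect due to a dropped term.
The step shows: x*(tan(x)**2 + 1)
The correct value should be: x*(tan(x)**2 + 1) + tan(x)

Explanation: A term was dropped: the term tan(x) was incorrectly omitted
The later steps are derived from this incorrect expression, so the error originates in Step 2.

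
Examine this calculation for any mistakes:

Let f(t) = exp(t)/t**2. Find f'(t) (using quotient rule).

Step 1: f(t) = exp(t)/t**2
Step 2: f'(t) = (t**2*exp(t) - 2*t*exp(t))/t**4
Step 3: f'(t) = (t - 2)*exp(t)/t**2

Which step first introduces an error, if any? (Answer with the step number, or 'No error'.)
Step 3

Step 3 is incorrect due to a wrong exponent.
The step shows: (t - 2)*exp(t)/t**2
The correct value should be: (t - 2)*exp(t)/t**3

Explanation: The exponent -3 on t was incorrectly written as -2: the term (t - 2)*exp(t)/t**3 was incorrectly written as (t - 2)*exp(t)/t**2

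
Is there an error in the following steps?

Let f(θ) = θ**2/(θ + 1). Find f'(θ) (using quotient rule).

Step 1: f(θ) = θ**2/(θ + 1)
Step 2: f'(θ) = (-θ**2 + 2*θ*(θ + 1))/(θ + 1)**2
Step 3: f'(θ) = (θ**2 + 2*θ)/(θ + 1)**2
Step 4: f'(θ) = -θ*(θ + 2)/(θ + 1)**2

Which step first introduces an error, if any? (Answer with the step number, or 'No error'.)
Step 4

Step 4 is incorrect due to a sign flip.
The step shows: -θ*(θ + 2)/(θ + 1)**2
The correct value should be: θ*(θ + 2)/(θ + 1)**2

Explanation: The sign of the whole expression was flipped: the term θ*(θ + 2)/(θ + 1)**2 was incorrectly written as -θ*(θ + 2)/(θ + 1)**2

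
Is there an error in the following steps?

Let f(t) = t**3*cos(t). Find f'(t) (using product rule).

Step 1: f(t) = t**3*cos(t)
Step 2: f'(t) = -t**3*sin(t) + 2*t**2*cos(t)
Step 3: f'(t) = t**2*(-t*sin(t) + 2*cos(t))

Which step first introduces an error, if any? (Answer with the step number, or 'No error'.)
Step 2

Step 2 is incorrect due to a wrong coefficient.
The step shows: -t**3*sin(t) + 2*t**2*cos(t)
The correct value should be: -t**3*sin(t) + 3*t**2*cos(t)

Explanation: The coefficient 3 was incorrectly written as 2: the term 3*t**2*cos(t) was incorrectly written as 2*t**2*cos(t)
The later steps are derived from this incorrect expression, so the error originates in Step 2.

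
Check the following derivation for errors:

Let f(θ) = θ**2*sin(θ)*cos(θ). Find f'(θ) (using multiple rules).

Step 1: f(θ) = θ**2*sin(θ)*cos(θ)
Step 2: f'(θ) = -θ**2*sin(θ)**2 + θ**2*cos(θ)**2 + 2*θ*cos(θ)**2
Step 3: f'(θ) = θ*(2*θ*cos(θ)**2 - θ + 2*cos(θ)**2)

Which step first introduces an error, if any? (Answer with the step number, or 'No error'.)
Step 2

Step 2 is incorrect due to a wrong trig function.
The step shows: -θ**2*sin(θ)**2 + θ**2*cos(θ)**2 + 2*θ*cos(θ)**2
The correct value should be: -θ**2*sin(θ)**2 + θ**2*cos(θ)**2 + 2*θ*sin(θ)*cos(θ)

Explanation: sin(θ) was incorrectly written as cos(θ): the term 2*θ*sin(θ)*cos(θ) was incorrectly written as 2*θ*cos(θ)**2
The later steps are derived from this incorrect expression, so the error originates in Step 2.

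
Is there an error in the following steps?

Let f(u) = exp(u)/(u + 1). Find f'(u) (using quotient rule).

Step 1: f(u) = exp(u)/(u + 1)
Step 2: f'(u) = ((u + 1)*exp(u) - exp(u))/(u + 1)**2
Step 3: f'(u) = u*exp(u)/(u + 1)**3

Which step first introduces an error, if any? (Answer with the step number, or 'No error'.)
Step 3

Step 3 is incorrect due to a wrong exponent.
The step shows: u*exp(u)/(u + 1)**3
The correct value should be: u*exp(u)/(u + 1)**2

Explanation: The exponent -2 on u + 1 was incorrectly written as -3: the term u*exp(u)/(u + 1)**2 was incorrectly written as u*exp(u)/(u + 1)**3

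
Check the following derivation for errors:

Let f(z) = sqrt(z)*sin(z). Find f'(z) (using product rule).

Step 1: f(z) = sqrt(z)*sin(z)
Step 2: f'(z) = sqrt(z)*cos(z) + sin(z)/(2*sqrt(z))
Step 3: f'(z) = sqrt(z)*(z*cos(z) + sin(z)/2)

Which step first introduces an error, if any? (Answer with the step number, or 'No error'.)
Step 3

Step 3 is incorrect due to a wrong exponent.
The step shows: sqrt(z)*(z*cos(z) + sin(z)/2)
The correct value should be: (z*cos(z) + sin(z)/2)/sqrt(z)

Explanation: The exponent -1/2 on z was incorrectly written as 1/2: the term (z*cos(z) + sin(z)/2)/sqrt(z) was incorrectly written as sqrt(z)*(z*cos(z) + sin(z)/2)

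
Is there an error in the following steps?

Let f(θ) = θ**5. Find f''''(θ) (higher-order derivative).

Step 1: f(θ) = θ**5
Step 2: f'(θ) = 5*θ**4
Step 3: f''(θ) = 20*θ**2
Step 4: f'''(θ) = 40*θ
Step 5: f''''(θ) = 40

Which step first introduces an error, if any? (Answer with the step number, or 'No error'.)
Step 3

Step 3 is incorrect due to a wrong exponent.
The step shows: 20*θ**2
The correct value should be: 20*θ**3

Explanation: The exponent 3 on θ was incorrectly written as 2: the term 20*θ**3 was incorrectly written as 20*θ**2
The later steps are derived from this incorrect expression, so the error originates in Step 3.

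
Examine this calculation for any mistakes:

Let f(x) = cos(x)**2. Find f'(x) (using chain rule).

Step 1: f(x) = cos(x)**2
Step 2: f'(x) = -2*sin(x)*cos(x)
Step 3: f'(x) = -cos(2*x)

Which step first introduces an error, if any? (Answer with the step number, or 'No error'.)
Step 3

Step 3 is incorrect due to a wrong trig function.
The step shows: -cos(2*x)
The correct value should be: -sin(2*x)

Explanation: sin(2*x) was incorrectly written as cos(2*x): the term -sin(2*x) was incorrectly written as -cos(2*x)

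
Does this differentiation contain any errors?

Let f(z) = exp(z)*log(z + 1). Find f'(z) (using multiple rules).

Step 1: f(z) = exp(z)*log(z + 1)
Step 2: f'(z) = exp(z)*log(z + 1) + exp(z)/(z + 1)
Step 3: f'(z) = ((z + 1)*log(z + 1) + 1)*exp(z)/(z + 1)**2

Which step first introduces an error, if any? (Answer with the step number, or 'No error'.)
Step 3

Step 3 is incorrect due to a wrong exponent.
The step shows: ((z + 1)*log(z + 1) + 1)*exp(z)/(z + 1)**2
The correct value should be: ((z + 1)*log(z + 1) + 1)*exp(z)/(z + 1)

Explanation: The exponent -1 on z + 1 was incorrectly written as -2: the term ((z + 1)*log(z + 1) + 1)*exp(z)/(z + 1) was incorrectly written as ((z + 1)*log(z + 1) + 1)*exp(z)/(z + 1)**2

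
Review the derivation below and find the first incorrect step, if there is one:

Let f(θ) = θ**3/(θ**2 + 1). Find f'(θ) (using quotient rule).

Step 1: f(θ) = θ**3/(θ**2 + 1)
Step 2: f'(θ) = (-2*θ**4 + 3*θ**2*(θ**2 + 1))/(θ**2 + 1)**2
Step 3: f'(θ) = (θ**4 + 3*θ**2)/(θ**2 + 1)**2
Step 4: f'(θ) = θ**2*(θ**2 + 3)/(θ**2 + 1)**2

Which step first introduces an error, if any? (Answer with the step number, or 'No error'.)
No error

All steps in this derivation are correct.
The final answer f'(θ) = θ**2*(θ**2 + 3)/(θ**2 + 1)**2 is valid.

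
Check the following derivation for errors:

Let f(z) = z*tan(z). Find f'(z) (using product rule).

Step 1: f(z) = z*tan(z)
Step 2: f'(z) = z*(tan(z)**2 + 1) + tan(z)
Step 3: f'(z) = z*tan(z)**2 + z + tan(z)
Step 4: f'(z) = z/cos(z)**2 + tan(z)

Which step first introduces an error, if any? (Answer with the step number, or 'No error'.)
No error

All steps in this derivation are correct.
The final answer f'(z) = z/cos(z)**2 + tan(z) is valid.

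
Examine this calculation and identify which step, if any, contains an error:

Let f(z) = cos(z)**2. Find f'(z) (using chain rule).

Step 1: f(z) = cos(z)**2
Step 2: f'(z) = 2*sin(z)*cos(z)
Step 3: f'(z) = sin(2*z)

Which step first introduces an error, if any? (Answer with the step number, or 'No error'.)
Step 2

Step 2 is incorrect due to a sign flip.
The step shows: 2*sin(z)*cos(z)
The correct value should be: -2*sin(z)*cos(z)

Explanation: The sign of the whole expression was flipped: the term -2*sin(z)*cos(z) was incorrectly written as 2*sin(z)*cos(z)
The later steps are derived from this incorrect expression, so the error originates in Step 2.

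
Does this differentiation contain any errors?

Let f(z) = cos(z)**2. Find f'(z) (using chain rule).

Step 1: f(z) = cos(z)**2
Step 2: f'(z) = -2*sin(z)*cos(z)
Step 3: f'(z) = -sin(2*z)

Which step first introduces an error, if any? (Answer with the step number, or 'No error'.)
No error

All steps in this derivation are correct.
The final answer f'(z) = -sin(2*z) is valid.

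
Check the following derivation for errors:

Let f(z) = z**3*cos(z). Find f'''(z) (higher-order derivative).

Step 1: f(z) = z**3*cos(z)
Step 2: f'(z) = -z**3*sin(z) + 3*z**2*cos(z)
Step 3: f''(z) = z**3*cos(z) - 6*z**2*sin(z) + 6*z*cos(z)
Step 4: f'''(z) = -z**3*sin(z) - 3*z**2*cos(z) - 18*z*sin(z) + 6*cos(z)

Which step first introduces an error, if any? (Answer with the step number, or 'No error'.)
Step 3

Step 3 is incorrect due to a sign flip.
The step shows: z**3*cos(z) - 6*z**2*sin(z) + 6*z*cos(z)
The correct value should be: -z**3*cos(z) - 6*z**2*sin(z) + 6*z*cos(z)

Explanation: The sign of one term was flipped: the term -z**3*cos(z) was incorrectly written as z**3*cos(z)
The later steps are derived from this incorrect expression, so the error originates in Step 3.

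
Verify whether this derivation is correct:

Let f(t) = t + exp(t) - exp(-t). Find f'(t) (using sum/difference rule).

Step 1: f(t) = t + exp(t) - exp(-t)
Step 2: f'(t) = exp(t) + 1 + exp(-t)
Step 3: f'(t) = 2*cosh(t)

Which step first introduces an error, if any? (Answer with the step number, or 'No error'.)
Step 3

Step 3 is incorrect due to a dropped term.
The step shows: 2*cosh(t)
The correct value should be: 2*cosh(t) + 1

Explanation: A term was dropped: the term 1 was incorrectly omitted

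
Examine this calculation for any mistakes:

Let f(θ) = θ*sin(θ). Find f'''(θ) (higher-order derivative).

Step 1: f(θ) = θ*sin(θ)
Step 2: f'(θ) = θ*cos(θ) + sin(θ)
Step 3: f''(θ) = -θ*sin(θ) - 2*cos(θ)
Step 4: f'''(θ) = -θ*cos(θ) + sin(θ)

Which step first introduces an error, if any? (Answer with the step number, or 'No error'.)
Step 3

Step 3 is incorrect due to a sign flip.
The step shows: -θ*sin(θ) - 2*cos(θ)
The correct value should be: -θ*sin(θ) + 2*cos(θ)

Explanation: The sign of one term was flipped: the term 2*cos(θ) was incorrectly written as -2*cos(θ)
The later steps are derived from this incorrect expression, so the error originates in Step 3.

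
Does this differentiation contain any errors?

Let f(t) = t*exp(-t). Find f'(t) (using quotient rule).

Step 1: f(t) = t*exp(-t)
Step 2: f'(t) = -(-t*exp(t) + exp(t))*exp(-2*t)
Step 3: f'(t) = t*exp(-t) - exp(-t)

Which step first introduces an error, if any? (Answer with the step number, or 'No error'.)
Step 2

Step 2 is incorrect due to a sign flip.
The step shows: -(-t*exp(t) + exp(t))*exp(-2*t)
The correct value should be: (-t*exp(t) + exp(t))*exp(-2*t)

Explanation: The sign of the whole expression was flipped: the term (-t*exp(t) + exp(t))*exp(-2*t) was incorrectly written as -(-t*exp(t) + exp(t))*exp(-2*t)
The later steps are derived from this incorrect expression, so the error originates in Step 2.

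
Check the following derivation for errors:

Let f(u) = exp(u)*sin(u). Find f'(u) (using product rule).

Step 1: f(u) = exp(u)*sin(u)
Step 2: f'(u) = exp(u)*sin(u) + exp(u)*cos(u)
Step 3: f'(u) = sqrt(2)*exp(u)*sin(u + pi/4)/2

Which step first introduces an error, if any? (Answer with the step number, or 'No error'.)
Step 3

Step 3 is incorrect due to a wrong exponent.
The step shows: sqrt(2)*exp(u)*sin(u + pi/4)/2
The correct value should be: sqrt(2)*exp(u)*sin(u + pi/4)

Explanation: The exponent 1/2 on 2 was incorrectly written as -1/2: the term sqrt(2)*exp(u)*sin(u + pi/4) was incorrectly written as sqrt(2)*exp(u)*sin(u + pi/4)/2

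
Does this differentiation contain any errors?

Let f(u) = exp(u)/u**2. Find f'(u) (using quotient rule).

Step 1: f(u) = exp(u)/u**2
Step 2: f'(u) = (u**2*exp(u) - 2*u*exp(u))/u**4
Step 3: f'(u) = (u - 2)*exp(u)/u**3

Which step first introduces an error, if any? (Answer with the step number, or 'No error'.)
No error

All steps in this derivation are correct.
The final answer f'(u) = (u - 2)*exp(u)/u**3 is valid.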